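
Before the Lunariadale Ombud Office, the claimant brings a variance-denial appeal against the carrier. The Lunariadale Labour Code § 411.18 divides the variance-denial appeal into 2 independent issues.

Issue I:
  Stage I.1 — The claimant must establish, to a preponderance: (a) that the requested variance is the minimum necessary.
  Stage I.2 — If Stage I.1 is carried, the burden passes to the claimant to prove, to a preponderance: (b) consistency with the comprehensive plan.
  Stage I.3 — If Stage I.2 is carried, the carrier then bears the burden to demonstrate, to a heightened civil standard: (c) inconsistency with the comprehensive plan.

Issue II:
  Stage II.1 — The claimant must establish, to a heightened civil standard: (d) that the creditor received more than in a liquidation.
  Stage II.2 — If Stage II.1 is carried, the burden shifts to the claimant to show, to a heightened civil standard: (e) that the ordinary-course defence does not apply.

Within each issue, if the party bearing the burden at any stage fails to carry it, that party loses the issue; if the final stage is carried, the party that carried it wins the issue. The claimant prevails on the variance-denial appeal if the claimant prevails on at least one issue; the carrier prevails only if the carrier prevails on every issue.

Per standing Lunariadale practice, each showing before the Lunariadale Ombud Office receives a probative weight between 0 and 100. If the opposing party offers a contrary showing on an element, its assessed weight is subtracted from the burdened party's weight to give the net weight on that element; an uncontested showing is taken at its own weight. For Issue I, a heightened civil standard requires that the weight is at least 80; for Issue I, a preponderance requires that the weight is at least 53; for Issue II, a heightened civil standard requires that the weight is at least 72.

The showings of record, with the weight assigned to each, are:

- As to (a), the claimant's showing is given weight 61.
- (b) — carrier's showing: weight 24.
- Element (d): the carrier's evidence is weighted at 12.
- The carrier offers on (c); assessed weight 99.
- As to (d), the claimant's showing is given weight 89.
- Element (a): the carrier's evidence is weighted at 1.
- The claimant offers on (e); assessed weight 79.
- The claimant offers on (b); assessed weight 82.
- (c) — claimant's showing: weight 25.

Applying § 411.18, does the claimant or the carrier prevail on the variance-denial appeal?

— Issue I —
At Stage I.1 the claimant must meet a preponderance (weight is at least 53): on (a) the weight is 61 less the opposing 1 gives net 60, which does reach 53, so (a) meets the standard.
  Stage I.1 is satisfied; the claimant continues to bear the burden.
At Stage I.2 the claimant must meet a preponderance (weight is at least 53): on (b) the weight is 82 less the opposing 24 gives net 58, which does reach 53, so (b) meets the standard.
  All elements met. The burden passes to the carrier.
At Stage I.3 the carrier must meet a heightened civil standard (weight is at least 80): on (c) the weight is 99 less the opposing 25 gives net 74, < 80, so (c) does not meet the standard.
  The carrier does not carry Stage I.3.
The analysis ends at Stage I.3; the claimant prevails on this issue.
— Issue II —
Stage II.1 (claimant, a heightened civil standard, weight is at least 72): (d) net 89−12=77 ≥ 72 — meets.
  Stage II.1 is satisfied; the claimant continues to bear the burden.
Stage II.2 (claimant, a heightened civil standard, weight is at least 72): (e) 79 ≥ 72 — meets.
  Stage II.2 carried; the final stage is satisfied.
All stages carried — the claimant prevails on this issue.
Per-issue: Issue I → claimant; Issue II → claimant. The claimant must prevail on at least one issue; overall, the claimant prevails.

claimant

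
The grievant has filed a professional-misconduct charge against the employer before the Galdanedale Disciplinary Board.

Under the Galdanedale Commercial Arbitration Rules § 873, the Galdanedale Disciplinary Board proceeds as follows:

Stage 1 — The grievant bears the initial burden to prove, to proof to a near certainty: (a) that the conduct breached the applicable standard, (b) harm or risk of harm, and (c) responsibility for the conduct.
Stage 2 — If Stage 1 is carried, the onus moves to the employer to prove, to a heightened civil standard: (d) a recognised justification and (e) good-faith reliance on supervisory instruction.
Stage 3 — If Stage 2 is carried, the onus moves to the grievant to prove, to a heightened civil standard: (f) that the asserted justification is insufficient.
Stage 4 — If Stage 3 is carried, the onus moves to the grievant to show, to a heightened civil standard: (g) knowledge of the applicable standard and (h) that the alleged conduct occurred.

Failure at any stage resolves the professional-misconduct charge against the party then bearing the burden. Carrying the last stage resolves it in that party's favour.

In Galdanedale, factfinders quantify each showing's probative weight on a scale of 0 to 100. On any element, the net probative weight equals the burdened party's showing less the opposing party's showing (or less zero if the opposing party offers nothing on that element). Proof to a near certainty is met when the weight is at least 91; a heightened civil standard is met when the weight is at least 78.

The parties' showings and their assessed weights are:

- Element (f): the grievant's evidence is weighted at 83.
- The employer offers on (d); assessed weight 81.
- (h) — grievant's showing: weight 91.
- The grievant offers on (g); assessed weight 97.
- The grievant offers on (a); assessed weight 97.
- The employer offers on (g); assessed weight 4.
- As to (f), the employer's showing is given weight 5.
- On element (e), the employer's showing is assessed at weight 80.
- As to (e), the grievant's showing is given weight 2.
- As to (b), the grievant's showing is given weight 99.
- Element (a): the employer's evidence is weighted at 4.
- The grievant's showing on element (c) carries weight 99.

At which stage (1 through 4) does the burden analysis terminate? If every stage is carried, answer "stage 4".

At Stage 1 the grievant must meet proof to a near certainty (weight is at least 91): on (a) the weight is 97 less the opposing 4 gives net 93, which does reach 91, so (a) meets the standard; on (b) the weight is 99, which does reach 91, so (b) meets the standard; on (c) the weight is 99, which does reach 91, so (c) meets the standard.
  Stage 1 carried; the burden shifts to the employer.
At Stage 2 the employer must meet a heightened civil standard (weight is at least 78): on (d) the weight is 81, ≥ 78, so (d) meets the standard; on (e) the weight is 80 less the opposing 2 gives net 78, which does reach 78, so (e) meets the standard.
  The employer carries Stage 2; the grievant now bears the burden.
At Stage 3 the grievant must meet a heightened civil standard (weight is at least 78): on (f) the weight is 83 less the opposing 5 gives net 78, ≥ 78, so (f) meets the standard.
  All elements met. The grievant retains the burden for Stage 4.
At Stage 4 the grievant must meet a heightened civil standard (weight is at least 78): on (g) the weight is 97 less the opposing 4 gives net 93, ≥ 78, so (g) meets the standard; on (h) the weight is 91, which does reach 78, so (h) meets the standard.
  All elements met at the final stage.
With every stage satisfied, the grievant prevails.

stage 4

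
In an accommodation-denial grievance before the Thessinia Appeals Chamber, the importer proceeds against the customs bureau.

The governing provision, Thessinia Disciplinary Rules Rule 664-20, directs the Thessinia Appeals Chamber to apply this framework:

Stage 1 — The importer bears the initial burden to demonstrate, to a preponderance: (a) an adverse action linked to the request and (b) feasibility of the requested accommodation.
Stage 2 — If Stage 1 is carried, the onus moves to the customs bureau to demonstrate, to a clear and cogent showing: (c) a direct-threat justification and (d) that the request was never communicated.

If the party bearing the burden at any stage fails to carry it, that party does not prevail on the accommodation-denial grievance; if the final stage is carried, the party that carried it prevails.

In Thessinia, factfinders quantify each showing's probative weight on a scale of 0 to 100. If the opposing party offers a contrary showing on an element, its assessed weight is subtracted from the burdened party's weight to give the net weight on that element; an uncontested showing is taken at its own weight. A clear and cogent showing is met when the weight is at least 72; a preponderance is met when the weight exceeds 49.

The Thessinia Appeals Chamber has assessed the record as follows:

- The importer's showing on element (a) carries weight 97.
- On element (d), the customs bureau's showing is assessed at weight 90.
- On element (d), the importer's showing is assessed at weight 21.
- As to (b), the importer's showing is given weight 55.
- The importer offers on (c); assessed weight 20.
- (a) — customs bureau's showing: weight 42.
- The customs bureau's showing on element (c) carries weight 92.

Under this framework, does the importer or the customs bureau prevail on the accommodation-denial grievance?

At Stage 1 the importer must meet a preponderance (weight exceeds 49): on (a) the weight is 97 less the opposing 42 gives net 55, which does exceed 49, so (a) meets the standard; on (b) the weight is 55, which does exceed 49, so (b) meets the standard.
  Stage 1 is satisfied; the onus moves to the customs bureau.
At Stage 2 the customs bureau must meet a clear and cogent showing (weight is at least 72): on (c) the weight is 92 less the opposing 20 gives net 72, which does reach 72, so (c) meets the standard; on (d) the weight is 90 less the opposing 21 gives net 69, which does not reach 72, so (d) does not meet the standard.
  Not every element is met, so the customs bureau fails to carry Stage 2.
The analysis ends at Stage 2; the importer prevails.

importer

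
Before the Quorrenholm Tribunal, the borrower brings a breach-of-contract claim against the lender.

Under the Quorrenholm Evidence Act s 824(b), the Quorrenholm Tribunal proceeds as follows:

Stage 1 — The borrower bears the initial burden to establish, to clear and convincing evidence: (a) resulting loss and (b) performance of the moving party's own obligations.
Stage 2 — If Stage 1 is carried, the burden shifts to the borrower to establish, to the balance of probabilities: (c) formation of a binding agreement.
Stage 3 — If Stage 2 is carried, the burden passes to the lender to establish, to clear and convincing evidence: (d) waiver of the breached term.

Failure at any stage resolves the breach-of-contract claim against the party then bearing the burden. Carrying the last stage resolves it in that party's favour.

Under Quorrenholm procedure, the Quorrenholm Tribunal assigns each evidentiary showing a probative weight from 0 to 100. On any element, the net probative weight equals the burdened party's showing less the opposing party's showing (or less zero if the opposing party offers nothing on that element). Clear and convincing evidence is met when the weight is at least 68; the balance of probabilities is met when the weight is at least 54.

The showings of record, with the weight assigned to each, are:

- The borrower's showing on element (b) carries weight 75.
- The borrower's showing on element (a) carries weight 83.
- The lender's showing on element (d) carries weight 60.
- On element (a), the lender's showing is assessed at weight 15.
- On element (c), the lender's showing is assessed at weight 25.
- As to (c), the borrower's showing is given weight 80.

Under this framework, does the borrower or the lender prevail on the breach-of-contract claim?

Stage 1 (borrower, clear and convincing evidence, weight is at least 68): (a) net 83−15=68 ≥ 68 — meets; (b) 75 ≥ 68 — meets.
  Stage 1 carried; the burden remains with the borrower.
Stage 2 (borrower, the balance of probabilities, weight is at least 54): (c) net 80−25=55 ≥ 54 — meets.
  All elements met. The burden passes to the lender.
Stage 3 (lender, clear and convincing evidence, weight is at least 68): (d) 60 < 68 — fails.
  Stage 3 not carried; the lender fails its burden.
The borrower prevails.

borrower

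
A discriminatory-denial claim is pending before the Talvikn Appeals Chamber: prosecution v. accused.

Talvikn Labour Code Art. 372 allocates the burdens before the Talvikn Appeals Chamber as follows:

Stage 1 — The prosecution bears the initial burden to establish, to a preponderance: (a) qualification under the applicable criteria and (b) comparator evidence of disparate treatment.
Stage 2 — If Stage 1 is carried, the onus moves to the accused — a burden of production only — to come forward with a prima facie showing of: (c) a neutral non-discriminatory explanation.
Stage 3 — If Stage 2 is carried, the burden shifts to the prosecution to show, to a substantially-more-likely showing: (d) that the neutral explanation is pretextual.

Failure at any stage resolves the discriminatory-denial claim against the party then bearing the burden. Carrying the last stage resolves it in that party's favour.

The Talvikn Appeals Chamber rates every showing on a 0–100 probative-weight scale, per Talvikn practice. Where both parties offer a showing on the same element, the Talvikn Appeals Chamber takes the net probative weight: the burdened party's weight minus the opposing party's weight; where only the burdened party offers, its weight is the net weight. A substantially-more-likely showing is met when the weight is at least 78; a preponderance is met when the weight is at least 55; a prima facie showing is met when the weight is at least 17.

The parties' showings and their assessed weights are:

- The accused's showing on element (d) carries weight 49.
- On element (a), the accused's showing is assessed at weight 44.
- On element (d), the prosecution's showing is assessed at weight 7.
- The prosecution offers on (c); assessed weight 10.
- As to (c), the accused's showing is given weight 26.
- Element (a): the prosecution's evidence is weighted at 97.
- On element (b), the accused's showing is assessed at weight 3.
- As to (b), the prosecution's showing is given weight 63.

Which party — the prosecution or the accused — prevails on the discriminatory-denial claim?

accused

Stage 1 (prosecution, a preponderance, weight is at least 55): (a) net 97−44=53 < 55 — fails; (b) net 63−3=60 ≥ 55 — meets.
  Not every element is met, so the prosecution fails to carry Stage 1.
The analysis ends at Stage 1; the accused prevails.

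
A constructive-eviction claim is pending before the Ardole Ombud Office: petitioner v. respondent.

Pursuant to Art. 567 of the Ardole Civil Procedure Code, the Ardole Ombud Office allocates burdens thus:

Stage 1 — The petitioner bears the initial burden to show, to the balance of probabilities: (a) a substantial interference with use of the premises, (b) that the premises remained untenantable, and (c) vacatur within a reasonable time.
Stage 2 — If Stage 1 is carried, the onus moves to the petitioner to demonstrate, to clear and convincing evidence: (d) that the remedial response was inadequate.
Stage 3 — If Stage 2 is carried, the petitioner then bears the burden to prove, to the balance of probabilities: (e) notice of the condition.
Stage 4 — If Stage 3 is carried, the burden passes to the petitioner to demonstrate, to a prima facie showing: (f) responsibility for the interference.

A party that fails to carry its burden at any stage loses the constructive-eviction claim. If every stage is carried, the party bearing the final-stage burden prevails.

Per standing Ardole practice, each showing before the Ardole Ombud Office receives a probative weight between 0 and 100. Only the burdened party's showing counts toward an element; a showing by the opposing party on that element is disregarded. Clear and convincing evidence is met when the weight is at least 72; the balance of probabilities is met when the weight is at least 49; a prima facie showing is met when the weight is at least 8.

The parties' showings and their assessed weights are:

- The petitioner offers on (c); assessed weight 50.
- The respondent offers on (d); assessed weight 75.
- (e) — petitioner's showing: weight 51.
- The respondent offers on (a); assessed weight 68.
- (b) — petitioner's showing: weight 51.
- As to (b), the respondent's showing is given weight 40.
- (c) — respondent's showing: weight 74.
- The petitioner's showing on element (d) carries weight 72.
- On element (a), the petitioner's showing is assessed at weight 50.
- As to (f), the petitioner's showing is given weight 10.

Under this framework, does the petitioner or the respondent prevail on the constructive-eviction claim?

Stage 1 (petitioner, the balance of probabilities, weight is at least 49): (a) 50 (respondent's 68 disregarded) ≥ 49 — meets; (b) 51 (respondent's 40 disregarded) ≥ 49 — meets; (c) 50 (respondent's 74 disregarded) ≥ 49 — meets.
  Stage 1 is satisfied; the petitioner continues to bear the burden.
Stage 2 (petitioner, clear and convincing evidence, weight is at least 72): (d) 72 (respondent's 75 disregarded) ≥ 72 — meets.
  Stage 2 is satisfied; the petitioner continues to bear the burden.
Stage 3 (petitioner, the balance of probabilities, weight is at least 49): (e) 51 ≥ 49 — meets.
  Stage 3 is satisfied; the petitioner continues to bear the burden.
Stage 4 (petitioner, a prima facie showing, weight is at least 8): (f) 10 ≥ 8 — meets.
  The petitioner carries the last stage.
With every stage satisfied, the petitioner prevails.

petitioner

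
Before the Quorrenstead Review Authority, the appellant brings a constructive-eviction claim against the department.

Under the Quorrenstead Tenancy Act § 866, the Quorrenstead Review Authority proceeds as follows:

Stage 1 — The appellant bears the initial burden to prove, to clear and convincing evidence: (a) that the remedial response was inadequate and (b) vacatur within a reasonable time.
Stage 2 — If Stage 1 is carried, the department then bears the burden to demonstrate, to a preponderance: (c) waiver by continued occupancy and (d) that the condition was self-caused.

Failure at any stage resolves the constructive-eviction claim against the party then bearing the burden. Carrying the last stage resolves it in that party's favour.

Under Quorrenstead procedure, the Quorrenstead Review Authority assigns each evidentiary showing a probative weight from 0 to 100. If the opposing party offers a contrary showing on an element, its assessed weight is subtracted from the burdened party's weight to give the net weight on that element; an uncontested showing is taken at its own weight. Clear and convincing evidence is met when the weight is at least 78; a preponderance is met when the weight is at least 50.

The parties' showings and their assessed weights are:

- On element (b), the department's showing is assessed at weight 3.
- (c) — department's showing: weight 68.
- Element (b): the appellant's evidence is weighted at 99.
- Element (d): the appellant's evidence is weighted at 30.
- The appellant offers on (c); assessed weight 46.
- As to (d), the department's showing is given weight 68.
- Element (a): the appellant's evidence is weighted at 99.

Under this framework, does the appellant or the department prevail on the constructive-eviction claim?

appellant

Stage 1 — burden on appellant; standard: clear and convincing evidence (weight is at least 78).
    (a): 99 ≥ 78 [met]
    (b): 99 − 3 = 96 ≥ 78 [met]
  All elements met. The burden passes to the department.
Stage 2 — burden on department; standard: a preponderance (weight is at least 50).
    (c): 68 − 46 = 22 < 50 [not met]
    (d): 68 − 30 = 38 < 50 [not met]
  Stage 2 not carried; the department fails its burden.
So the appellant prevails.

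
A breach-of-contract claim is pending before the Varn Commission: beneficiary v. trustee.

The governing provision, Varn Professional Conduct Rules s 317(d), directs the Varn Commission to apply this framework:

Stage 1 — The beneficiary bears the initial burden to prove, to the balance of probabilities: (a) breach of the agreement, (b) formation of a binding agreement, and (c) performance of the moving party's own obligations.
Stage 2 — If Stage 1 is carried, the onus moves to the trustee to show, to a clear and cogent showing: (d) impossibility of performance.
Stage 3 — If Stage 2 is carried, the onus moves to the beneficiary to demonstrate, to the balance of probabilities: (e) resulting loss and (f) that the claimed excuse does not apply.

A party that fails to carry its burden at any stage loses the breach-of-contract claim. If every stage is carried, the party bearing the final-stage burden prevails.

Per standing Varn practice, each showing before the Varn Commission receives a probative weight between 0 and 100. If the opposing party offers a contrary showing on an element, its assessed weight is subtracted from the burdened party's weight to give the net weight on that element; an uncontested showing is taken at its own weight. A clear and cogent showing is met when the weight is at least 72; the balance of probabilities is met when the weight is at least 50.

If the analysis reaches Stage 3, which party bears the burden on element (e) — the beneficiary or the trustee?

Stage 3's rule assigns the burden to the beneficiary (to the balance of probabilities).

beneficiary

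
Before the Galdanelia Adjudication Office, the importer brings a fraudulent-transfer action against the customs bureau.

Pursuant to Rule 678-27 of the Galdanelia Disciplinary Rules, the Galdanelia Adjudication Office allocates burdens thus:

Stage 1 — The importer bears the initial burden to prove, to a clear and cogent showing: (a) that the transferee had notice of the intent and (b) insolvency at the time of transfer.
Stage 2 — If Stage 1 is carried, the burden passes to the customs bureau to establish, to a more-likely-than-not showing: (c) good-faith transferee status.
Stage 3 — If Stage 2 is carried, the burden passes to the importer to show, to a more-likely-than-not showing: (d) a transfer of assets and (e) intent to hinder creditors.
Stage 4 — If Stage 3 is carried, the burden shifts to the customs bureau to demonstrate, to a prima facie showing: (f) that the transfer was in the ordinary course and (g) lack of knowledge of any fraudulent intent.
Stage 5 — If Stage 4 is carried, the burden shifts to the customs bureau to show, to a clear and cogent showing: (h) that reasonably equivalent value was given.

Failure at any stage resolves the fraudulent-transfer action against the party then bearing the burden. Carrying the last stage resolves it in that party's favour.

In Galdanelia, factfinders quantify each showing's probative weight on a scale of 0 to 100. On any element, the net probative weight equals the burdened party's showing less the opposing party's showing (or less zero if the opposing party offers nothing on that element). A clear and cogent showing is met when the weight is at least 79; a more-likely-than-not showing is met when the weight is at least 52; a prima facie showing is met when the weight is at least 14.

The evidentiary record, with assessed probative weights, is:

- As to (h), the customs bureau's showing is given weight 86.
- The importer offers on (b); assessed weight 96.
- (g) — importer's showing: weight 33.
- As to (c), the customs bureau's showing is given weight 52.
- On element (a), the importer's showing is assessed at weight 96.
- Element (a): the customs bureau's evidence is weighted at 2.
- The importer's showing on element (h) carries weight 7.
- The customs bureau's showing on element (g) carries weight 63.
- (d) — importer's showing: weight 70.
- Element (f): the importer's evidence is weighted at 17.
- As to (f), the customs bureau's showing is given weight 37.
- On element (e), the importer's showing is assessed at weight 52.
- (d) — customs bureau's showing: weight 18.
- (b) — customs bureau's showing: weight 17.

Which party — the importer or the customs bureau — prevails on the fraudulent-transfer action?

customs bureau

Stage 1 (importer, a clear and cogent showing, weight is at least 79): (a) net 96−2=94 ≥ 79 — meets; (b) net 96−17=79 ≥ 79 — meets.
  Stage 1 is satisfied; the onus moves to the customs bureau.
Stage 2 (customs bureau, a more-likely-than-not showing, weight is at least 52): (c) 52 ≥ 52 — meets.
  The customs bureau carries Stage 2; the importer now bears the burden.
Stage 3 (importer, a more-likely-than-not showing, weight is at least 52): (d) net 70−18=52 ≥ 52 — meets; (e) 52 ≥ 52 — meets.
  All elements met. The burden passes to the customs bureau.
Stage 4 (customs bureau, a prima facie showing, weight is at least 14): (f) net 37−17=20 ≥ 14 — meets; (g) net 63−33=30 ≥ 14 — meets.
  Stage 4 carried; the burden remains with the customs bureau.
Stage 5 (customs bureau, a clear and cogent showing, weight is at least 79): (h) net 86−7=79 ≥ 79 — meets.
  The customs bureau carries the last stage.
Every stage carried; the customs bureau prevails.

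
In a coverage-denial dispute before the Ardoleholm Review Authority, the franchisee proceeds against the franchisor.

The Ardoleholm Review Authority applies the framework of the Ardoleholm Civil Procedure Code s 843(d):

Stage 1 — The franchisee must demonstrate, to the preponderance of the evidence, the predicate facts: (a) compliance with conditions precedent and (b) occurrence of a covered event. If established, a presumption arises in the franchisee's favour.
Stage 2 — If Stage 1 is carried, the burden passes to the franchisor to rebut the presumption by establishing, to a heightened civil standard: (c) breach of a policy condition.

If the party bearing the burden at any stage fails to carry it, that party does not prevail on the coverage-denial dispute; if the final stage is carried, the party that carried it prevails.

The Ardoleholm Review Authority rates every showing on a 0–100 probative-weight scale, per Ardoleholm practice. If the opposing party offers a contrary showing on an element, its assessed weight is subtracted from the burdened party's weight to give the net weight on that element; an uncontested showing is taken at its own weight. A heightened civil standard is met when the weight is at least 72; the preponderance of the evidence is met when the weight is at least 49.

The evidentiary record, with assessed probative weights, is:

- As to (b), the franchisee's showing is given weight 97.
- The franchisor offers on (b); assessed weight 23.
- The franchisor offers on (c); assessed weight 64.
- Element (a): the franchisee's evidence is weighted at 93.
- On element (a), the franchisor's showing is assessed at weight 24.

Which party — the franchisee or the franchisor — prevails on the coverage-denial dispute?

At Stage 1 the franchisee must meet the preponderance of the evidence (weight is at least 49): on (a) the weight is 93 less the opposing 24 gives net 69, which does reach 49, so (a) meets the standard; on (b) the weight is 97 less the opposing 23 gives net 74, which does reach 49, so (b) meets the standard.
  Stage 1 carried; the burden shifts to the franchisor.
At Stage 2 the franchisor must meet a heightened civil standard (weight is at least 72): on (c) the weight is 64, which does not reach 72, so (c) does not meet the standard.
  Not every element is met, so the franchisor fails to carry Stage 2.
The analysis ends at Stage 2; the franchisee prevails.

franchisee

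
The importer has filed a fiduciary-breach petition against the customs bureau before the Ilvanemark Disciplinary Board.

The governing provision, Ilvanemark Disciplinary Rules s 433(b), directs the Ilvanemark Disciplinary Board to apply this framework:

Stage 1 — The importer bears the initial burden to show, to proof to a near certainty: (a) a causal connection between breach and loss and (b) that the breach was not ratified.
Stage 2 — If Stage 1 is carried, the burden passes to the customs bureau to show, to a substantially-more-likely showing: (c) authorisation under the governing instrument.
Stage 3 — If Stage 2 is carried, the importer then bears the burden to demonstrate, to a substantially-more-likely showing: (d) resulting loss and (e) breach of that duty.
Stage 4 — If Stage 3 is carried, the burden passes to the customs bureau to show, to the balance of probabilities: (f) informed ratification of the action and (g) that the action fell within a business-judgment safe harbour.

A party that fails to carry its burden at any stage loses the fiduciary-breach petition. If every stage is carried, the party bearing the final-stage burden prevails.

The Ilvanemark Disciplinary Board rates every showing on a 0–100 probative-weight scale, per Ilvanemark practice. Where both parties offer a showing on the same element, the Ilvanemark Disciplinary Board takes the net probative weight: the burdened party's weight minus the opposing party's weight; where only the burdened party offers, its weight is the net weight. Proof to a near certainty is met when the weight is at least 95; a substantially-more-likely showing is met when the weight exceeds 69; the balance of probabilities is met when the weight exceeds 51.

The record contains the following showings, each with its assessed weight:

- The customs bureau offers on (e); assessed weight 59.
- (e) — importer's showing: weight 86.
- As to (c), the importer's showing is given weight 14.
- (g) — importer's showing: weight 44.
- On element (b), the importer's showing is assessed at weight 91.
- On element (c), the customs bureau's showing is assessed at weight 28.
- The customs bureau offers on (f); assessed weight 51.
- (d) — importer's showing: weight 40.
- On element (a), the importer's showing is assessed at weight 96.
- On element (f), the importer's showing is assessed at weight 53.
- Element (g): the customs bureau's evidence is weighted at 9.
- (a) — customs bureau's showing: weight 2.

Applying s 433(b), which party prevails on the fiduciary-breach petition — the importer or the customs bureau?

At Stage 1 the importer must meet proof to a near certainty (weight is at least 95): on (a) the weight is 96 less the opposing 2 gives net 94, < 95, so (a) does not meet the standard; on (b) the weight is 91, which does not reach 95, so (b) does not meet the standard.
  Not every element is met, so the importer fails to carry Stage 1.
The analysis ends at Stage 1; the customs bureau prevails.

customs bureau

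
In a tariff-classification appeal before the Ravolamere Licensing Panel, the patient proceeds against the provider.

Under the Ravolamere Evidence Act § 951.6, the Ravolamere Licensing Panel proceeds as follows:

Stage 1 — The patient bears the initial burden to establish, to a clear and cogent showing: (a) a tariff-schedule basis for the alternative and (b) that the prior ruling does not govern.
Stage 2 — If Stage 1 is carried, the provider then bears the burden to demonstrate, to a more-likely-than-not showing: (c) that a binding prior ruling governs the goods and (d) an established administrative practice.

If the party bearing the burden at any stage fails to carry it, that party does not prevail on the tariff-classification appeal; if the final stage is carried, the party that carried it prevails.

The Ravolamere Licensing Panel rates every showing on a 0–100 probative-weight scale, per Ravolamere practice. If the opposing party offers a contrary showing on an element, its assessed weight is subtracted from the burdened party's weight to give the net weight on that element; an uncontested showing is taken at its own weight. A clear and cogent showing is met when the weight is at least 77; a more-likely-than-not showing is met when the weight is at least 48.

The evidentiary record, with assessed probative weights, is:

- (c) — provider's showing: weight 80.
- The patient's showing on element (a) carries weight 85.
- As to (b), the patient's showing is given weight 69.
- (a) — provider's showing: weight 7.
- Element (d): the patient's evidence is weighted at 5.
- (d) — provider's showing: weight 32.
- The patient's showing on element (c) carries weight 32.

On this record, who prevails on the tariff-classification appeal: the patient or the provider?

Stage 1 (patient, a clear and cogent showing, weight is at least 77): (a) net 85−7=78 ≥ 77 — meets; (b) 69 < 77 — fails.
  Not every element is met, so the patient fails to carry Stage 1.
So the provider prevails.

provider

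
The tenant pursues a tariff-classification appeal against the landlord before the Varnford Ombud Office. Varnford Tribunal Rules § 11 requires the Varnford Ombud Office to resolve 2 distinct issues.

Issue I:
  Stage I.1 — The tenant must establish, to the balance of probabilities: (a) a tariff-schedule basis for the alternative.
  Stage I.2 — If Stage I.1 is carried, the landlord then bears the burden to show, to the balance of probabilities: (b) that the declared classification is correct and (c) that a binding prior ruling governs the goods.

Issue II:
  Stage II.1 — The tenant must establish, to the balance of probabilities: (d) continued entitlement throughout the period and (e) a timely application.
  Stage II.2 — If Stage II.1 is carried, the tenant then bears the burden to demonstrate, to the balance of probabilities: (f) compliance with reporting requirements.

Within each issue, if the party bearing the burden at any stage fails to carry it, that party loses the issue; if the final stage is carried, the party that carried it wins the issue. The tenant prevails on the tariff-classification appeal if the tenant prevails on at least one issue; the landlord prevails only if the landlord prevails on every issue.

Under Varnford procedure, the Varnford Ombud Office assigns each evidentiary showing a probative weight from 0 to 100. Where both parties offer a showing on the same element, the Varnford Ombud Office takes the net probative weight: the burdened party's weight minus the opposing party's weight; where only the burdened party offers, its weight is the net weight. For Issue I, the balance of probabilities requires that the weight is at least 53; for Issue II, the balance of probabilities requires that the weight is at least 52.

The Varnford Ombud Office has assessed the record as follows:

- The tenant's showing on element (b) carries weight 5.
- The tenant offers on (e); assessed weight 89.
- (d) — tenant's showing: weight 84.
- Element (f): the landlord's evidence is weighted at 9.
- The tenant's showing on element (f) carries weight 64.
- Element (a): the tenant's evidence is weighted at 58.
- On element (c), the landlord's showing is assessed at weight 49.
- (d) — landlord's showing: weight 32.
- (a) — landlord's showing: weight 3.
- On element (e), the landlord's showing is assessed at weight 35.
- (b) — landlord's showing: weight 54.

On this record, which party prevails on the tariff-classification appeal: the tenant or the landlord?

tenant

— Issue I —
Stage I.1 — burden on tenant; standard: the balance of probabilities (weight is at least 53).
    (a): 58 − 3 = 55 ≥ 53 [met]
  Stage I.1 carried; the burden shifts to the landlord.
Stage I.2 — burden on landlord; standard: the balance of probabilities (weight is at least 53).
    (b): 54 − 5 = 49 < 53 [not met]
    (c): 49 < 53 [not met]
  Stage I.2 not carried; the landlord fails its burden.
The tenant prevails on this issue.
— Issue II —
Stage II.1 — burden on tenant; standard: the balance of probabilities (weight is at least 52).
    (d): 84 − 32 = 52 ≥ 52 [met]
    (e): 89 − 35 = 54 ≥ 52 [met]
  Stage II.1 carried; the burden remains with the tenant.
Stage II.2 — burden on tenant; standard: the balance of probabilities (weight is at least 52).
    (f): 64 − 9 = 55 ≥ 52 [met]
  The tenant carries the last stage.
All stages carried — the tenant prevails on this issue.
Per-issue: Issue I → tenant; Issue II → tenant. The tenant must prevail on at least one issue; overall, the tenant prevails.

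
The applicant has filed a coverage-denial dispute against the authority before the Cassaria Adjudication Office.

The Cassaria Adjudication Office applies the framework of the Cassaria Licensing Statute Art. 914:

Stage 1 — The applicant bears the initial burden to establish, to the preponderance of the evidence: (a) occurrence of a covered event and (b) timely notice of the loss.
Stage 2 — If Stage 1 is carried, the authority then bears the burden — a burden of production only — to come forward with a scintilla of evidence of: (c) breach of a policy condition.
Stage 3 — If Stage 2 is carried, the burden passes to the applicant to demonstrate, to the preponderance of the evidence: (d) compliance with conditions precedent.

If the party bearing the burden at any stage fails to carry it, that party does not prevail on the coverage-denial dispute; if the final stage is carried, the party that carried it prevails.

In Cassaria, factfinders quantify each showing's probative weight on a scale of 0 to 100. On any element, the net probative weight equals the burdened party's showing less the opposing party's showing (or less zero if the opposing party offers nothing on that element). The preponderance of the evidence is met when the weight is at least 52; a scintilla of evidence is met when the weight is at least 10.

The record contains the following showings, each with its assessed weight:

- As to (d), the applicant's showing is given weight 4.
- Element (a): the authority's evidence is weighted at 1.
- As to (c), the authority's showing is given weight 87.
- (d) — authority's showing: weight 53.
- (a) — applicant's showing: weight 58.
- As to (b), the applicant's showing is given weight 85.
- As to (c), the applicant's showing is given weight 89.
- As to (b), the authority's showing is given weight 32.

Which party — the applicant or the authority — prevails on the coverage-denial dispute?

Stage 1 — burden on applicant; standard: the preponderance of the evidence (weight is at least 52).
    (a): 58 − 1 = 57 ≥ 52 [met]
    (b): 85 − 32 = 53 ≥ 52 [met]
  Stage 1 is satisfied; the onus moves to the authority.
Stage 2 — burden on authority; standard: a scintilla of evidence (weight is at least 10).
    (c): 87 − 89 = -2 < 10 [not met]
  Stage 2 not carried; the authority fails its burden.
The applicant prevails.

applicant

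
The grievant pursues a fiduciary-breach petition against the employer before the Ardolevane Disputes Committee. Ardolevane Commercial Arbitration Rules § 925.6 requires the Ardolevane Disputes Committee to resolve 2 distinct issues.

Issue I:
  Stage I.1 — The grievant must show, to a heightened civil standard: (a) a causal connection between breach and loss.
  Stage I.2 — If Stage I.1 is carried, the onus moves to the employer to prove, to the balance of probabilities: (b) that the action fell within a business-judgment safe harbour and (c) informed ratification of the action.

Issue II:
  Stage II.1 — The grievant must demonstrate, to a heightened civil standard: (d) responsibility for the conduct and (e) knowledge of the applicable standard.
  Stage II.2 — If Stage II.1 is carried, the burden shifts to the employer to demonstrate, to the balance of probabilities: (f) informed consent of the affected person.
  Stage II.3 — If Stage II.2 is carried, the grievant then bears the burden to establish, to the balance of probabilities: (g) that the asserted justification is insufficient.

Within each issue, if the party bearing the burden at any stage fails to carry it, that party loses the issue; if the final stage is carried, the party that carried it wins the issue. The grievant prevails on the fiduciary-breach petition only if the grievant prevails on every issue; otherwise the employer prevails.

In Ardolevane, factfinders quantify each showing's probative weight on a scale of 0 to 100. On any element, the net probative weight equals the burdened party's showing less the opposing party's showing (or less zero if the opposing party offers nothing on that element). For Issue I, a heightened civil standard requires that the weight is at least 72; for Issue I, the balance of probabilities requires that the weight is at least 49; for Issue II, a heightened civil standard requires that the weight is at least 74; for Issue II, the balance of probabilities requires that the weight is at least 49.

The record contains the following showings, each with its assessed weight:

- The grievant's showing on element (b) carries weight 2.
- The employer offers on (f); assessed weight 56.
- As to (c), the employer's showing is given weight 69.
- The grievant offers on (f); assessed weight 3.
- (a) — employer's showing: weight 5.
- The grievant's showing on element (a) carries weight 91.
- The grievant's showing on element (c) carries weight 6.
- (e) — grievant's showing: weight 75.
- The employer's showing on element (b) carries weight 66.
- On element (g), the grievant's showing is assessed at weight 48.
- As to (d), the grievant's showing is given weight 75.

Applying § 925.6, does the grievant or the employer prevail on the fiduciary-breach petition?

employer

— Issue I —
At Stage I.1 the grievant must meet a heightened civil standard (weight is at least 72): on (a) the weight is 91 less the opposing 5 gives net 86, ≥ 72, so (a) meets the standard.
  Stage I.1 is satisfied; the onus moves to the employer.
At Stage I.2 the employer must meet the balance of probabilities (weight is at least 49): on (b) the weight is 66 less the opposing 2 gives net 64, which does reach 49, so (b) meets the standard; on (c) the weight is 69 less the opposing 6 gives net 63, ≥ 49, so (c) meets the standard.
  The employer carries the last stage.
Every stage carried; the employer prevails on this issue.
— Issue II —
Stage II.1 — burden on grievant; standard: a heightened civil standard (weight is at least 74).
    (d): 75 ≥ 74 [met]
    (e): 75 ≥ 74 [met]
  The grievant carries Stage II.1; the employer now bears the burden.
Stage II.2 — burden on employer; standard: the balance of probabilities (weight is at least 49).
    (f): 56 − 3 = 53 ≥ 49 [met]
  The employer carries Stage II.2; the grievant now bears the burden.
Stage II.3 — burden on grievant; standard: the balance of probabilities (weight is at least 49).
    (g): 48 < 49 [not met]
  Not every element is met, so the grievant fails to carry Stage II.3.
The employer prevails on this issue.
Per-issue: Issue I → employer; Issue II → employer. The grievant must prevail on every issue; overall, the employer prevails.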